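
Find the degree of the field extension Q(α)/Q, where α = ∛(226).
[Q(α):Q] = 3

The minimal polynomial of α is x^3 - 226, irreducible over Q since 226 is not a perfect cube (so x^3 - 226 has no rational root). Hence [Q(α):Q] = deg(m_α) = 3.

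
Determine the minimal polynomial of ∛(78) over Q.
m_α(x) = x^3 - 78

α satisfies α^3 = 78, so x^3 - 78 annihilates α. By the rational root test, a rational root p/q (in lowest terms) of x^3 - 78 would satisfy p^3 = 78 q^3, forcing q = 1 and p^3 = 78; but 78 is not a perfect cube, contradiction. A monic cubic over Q with no rational root is irreducible (any nontrivial factorization would include a linear factor). Hence x^3 - 78 is the minimal polynomial of α, and in particular [Q(α):Q] = 3.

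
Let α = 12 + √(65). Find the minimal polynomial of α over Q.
m_α(x) = x^2 - 24x + 79

From α - 12 = √(65), squaring gives (α - 12)^2 = 65, i.e. α^2 - 24α + 144 = 65, so α^2 - 24α + 79 = 0. The discriminant of x^2 - 24x + 79 is (-24)^2 - 4·(79) = 576 - 316 = 260, and 4·(65) is not a perfect square in Q since 65 is squarefree and ≠ 1. Hence x^2 - 24x + 79 is irreducible over Q and is the minimal polynomial of α.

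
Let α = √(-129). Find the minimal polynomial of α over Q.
m_α(x) = x^2 + 129

α satisfies α^2 + 129 = 0, so x^2 + 129 annihilates α. Since d = -129 is squarefree and ≠ 1, it is not a perfect square in Q, so x^2 + 129 has no rational root and is therefore irreducible over Q (a degree-2 polynomial over a field is irreducible iff it has no root). Hence m_α(x) = x^2 + 129.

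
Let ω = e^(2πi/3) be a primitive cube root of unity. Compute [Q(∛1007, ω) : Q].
[Q(∛1007, ω) : Q] = 6

[Q(∛1007):Q] = 3 (min poly x^3 - 1007, irreducible since 1007 is not a perfect cube). [Q(ω):Q] = 2 (min poly x^2 + x + 1). Since Q(∛1007) ⊂ R and ω ∉ R, we have ω ∉ Q(∛1007), so x^2 + x + 1 remains irreducible over Q(∛1007) and [Q(∛1007, ω) : Q(∛1007)] = 2. By the tower law, [Q(∛1007, ω) : Q] = 3 · 2 = 6. (In fact Q(∛1007, ω) is the splitting field of x^3 - 1007 over Q.)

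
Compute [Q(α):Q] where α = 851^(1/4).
[Q(α):Q] = 4

α is a root of x^4 - 851. By Eisenstein's criterion at the prime p = 23 (which divides the constant term 851 but p^2 = 529 does not, since 851 is squarefree), x^4 - 851 is irreducible over Q. Hence [Q(α):Q] = 4.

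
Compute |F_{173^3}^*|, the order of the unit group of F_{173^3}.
|F_{173^3}^*| = 5177716

F_{173^3} has 173^3 = 5177717 elements; its multiplicative group consists of all nonzero elements, so |F_{173^3}^*| = 5177717 - 1 = 5177716. (It is cyclic since any finite subgroup of the multiplicative group of a field is cyclic.)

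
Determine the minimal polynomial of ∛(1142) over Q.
m_α(x) = x^3 - 1142

α satisfies α^3 = 1142, so x^3 - 1142 annihilates α. By the rational root test, a rational root p/q (in lowest terms) of x^3 - 1142 would satisfy p^3 = 1142 q^3, forcing q = 1 and p^3 = 1142; but 1142 is not a perfect cube, contradiction. A monic cubic over Q with no rational root is irreducible (any nontrivial factorization would include a linear factor). Hence x^3 - 1142 is the minimal polynomial of α, and in particular [Q(α):Q] = 3.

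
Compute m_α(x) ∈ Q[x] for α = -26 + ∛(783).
m_α(x) = x^3 + 78x^2 + 2028x + 16793

Set β = α + 26 = ∛(783), so β^3 = 783. Then (α + 26)^3 - 783 = 0, i.e. α is a root of g(x) = (x + 26)^3 - 783 = x^3 + 78x^2 + 2028x + 16793. Since g(x) = h(x + 26) where h(x) = x^3 - 783, and h is irreducible over Q (because 783 is not a perfect cube, so h has no rational root, and a monic cubic with no rational root is irreducible), g is also irreducible (irreducibility is preserved under the substitution x → x + 26). Hence m_α(x) = x^3 + 78x^2 + 2028x + 16793.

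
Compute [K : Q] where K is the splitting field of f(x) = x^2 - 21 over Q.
[K : Q] = 2

f(x) = x^2 - 21 factors as (x - √21)(x + √21). The splitting field is K = Q(√21). Since 21 is squarefree and > 1, it is not a perfect square, so x^2 - 21 is irreducible over Q and [Q(√21) : Q] = 2. Hence [K : Q] = 2.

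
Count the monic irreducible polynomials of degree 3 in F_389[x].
There are 19621160 monic irreducible polynomials of degree 3 over F_389

Each element of F_{389^3} that lies in no proper subfield is a root of exactly one monic irreducible of degree 3 over F_389, and each such polynomial has 3 distinct roots in F_{389^3}. By Möbius inversion the count is N_389(3) = (1/3) Σ_{d|3} μ(3/d) · 389^d = (1/3)(μ(3)·389^1 + μ(1)·389^3) = 58863480/3 = 19621160.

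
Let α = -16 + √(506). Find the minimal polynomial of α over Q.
m_α(x) = x^2 + 32x - 250

From α + 16 = √(506), squaring gives (α + 16)^2 = 506, i.e. α^2 + 32α + 256 = 506, so α^2 + 32α - 250 = 0. The discriminant of x^2 + 32x - 250 is (32)^2 - 4·(-250) = 1024 + 1000 = 2024, and 4·(506) is not a perfect square in Q since 506 is squarefree and ≠ 1. Hence x^2 + 32x - 250 is irreducible over Q and is the minimal polynomial of α.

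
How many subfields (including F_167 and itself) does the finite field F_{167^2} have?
F_{167^2} has 2 subfields

The subfields of F_{p^n} are exactly the fields F_{p^d} for d | n (each is the fixed field of the unique index-d subgroup of Gal(F_{p^n}/F_p) ≅ Z/nZ). The divisors of n = 2 are {1, 2}, giving 2 subfields: F_{167^1}, F_{167^2}.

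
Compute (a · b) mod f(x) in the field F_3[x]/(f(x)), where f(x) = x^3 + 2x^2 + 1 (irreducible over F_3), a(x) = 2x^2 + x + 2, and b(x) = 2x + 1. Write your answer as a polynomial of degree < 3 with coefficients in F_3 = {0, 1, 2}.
a · b ≡ 2x^2 + 2x + 1 (mod f(x))

Multiply in F_3[x]: a(x)·b(x) = (2x^2 + x + 2)·(2x + 1) = x^3 + x^2 + 2x + 2. This has degree ≥ 3, so divide by f(x) over F_3: x^3 + x^2 + 2x + 2 = (1)·(x^3 + 2x^2 + 1) + (2x^2 + 2x + 1). Hence a·b ≡ 2x^2 + 2x + 1 (mod f). (F_3[x]/(f) is a field with 3^3 = 27 elements since f is irreducible of degree 3.)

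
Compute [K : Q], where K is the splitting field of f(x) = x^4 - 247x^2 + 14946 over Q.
[K : Q] = 4

Solving the quadratic in x^2: x^2 = (247 ± √(247^2 - 4·14946))/2 = (247 ± √1225)/2 = (247 ± 35)/2, giving x^2 = 106 or x^2 = 141. So f(x) = (x^2 - 106)(x^2 - 141) and the roots of f are ±√106, ±√141. Hence the splitting field is K = Q(√106, √141). Since 106 and 141 are distinct squarefree integers > 1, their product 14946 is not a perfect square, so √141 ∉ Q(√106). By the tower law [K:Q] = [Q(√106,√141):Q(√106)] · [Q(√106):Q] = 2 · 2 = 4.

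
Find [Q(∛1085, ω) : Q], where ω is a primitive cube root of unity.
[Q(∛1085, ω) : Q] = 6

[Q(∛1085):Q] = 3 (min poly x^3 - 1085, irreducible since 1085 is not a perfect cube). [Q(ω):Q] = 2 (min poly x^2 + x + 1). Since Q(∛1085) ⊂ R and ω ∉ R, we have ω ∉ Q(∛1085), so x^2 + x + 1 remains irreducible over Q(∛1085) and [Q(∛1085, ω) : Q(∛1085)] = 2. By the tower law, [Q(∛1085, ω) : Q] = 3 · 2 = 6. (In fact Q(∛1085, ω) is the splitting field of x^3 - 1085 over Q.)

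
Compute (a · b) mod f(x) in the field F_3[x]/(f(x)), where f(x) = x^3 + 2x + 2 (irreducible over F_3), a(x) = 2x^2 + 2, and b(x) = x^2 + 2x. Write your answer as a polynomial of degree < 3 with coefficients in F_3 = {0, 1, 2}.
a · b ≡ x^2 + x + 1 (mod f(x))

Multiply in F_3[x]: a(x)·b(x) = (2x^2 + 2)·(x^2 + 2x) = 2x^4 + x^3 + 2x^2 + x. This has degree ≥ 3, so divide by f(x) over F_3: 2x^4 + x^3 + 2x^2 + x = (2x + 1)·(x^3 + 2x + 2) + (x^2 + x + 1). Hence a·b ≡ x^2 + x + 1 (mod f). (F_3[x]/(f) is a field with 3^3 = 27 elements since f is irreducible of degree 3.)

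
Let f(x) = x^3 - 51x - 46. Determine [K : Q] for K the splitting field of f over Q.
[K : Q] = 6

By the rational root test, any rational root of the monic integer polynomial f(x) = x^3 - 51x - 46 must be an integer dividing the constant term -46, i.e. one of ±{1, 2, 23, 46}. Evaluating: f(1) = -96, f(-1) = 4, f(2) = -140, f(-2) = 48, f(23) = 10948, f(-23) = -11040, f(46) = 94944, f(-46) = -95036; none is 0, so f has no rational root and is therefore irreducible over Q (a cubic with no linear factor over a field is irreducible). For an irreducible cubic, the Galois group is A_3 or S_3 according as the discriminant disc(f) = -4a^3 - 27b^2 = -4·(-51)^3 - 27·(-46)^2 = 473472 is or is not a square in Q. Here disc(f) = 473472 is not a perfect square in Q, so the Galois group of f over Q is not contained in A_3 and must be all of S_3. The splitting field has degree |S_3| = 6 over Q, so [K : Q] = 6.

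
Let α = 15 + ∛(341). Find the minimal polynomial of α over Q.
m_α(x) = x^3 - 45x^2 + 675x - 3716

Set β = α - 15 = ∛(341), so β^3 = 341. Then (α - 15)^3 - 341 = 0, i.e. α is a root of g(x) = (x - 15)^3 - 341 = x^3 - 45x^2 + 675x - 3716. Since g(x) = h(x - 15) where h(x) = x^3 - 341, and h is irreducible over Q (because 341 is not a perfect cube, so h has no rational root, and a monic cubic with no rational root is irreducible), g is also irreducible (irreducibility is preserved under the substitution x → x - 15). Hence m_α(x) = x^3 - 45x^2 + 675x - 3716.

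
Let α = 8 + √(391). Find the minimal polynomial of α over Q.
m_α(x) = x^2 - 16x - 327

From α - 8 = √(391), squaring gives (α - 8)^2 = 391, i.e. α^2 - 16α + 64 = 391, so α^2 - 16α - 327 = 0. The discriminant of x^2 - 16x - 327 is (-16)^2 - 4·(-327) = 256 + 1308 = 1564, and 4·(391) is not a perfect square in Q since 391 is squarefree and ≠ 1. Hence x^2 - 16x - 327 is irreducible over Q and is the minimal polynomial of α.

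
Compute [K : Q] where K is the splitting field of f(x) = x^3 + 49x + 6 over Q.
[K : Q] = 6

By the rational root test, any rational root of the monic integer polynomial f(x) = x^3 + 49x + 6 must be an integer dividing the constant term 6, i.e. one of ±{1, 2, 3, 6}. Evaluating: f(1) = 56, f(-1) = -44, f(2) = 112, f(-2) = -100, f(3) = 180, f(-3) = -168, f(6) = 516, f(-6) = -504; none is 0, so f has no rational root and is therefore irreducible over Q (a cubic with no linear factor over a field is irreducible). For an irreducible cubic, the Galois group is A_3 or S_3 according as the discriminant disc(f) = -4a^3 - 27b^2 = -4·(49)^3 - 27·(6)^2 = -471568 is or is not a square in Q. Here disc(f) = -471568 is not a perfect square in Q, so the Galois group of f over Q is not contained in A_3 and must be all of S_3. The splitting field has degree |S_3| = 6 over Q, so [K : Q] = 6.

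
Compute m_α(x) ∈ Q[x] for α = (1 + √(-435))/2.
m_α(x) = x^2 - x + 109

From 2α - 1 = √(-435), squaring gives (2α - 1)^2 = -435, i.e. 4α^2 - 4α + 1 = -435, so α^2 - α + (1 + 435)/4 = 0. Since -435 ≡ 1 (mod 4), (1 + 435)/4 = 109 ∈ Z. The polynomial x^2 - x + 109 has discriminant 1 - 4·(109) = -435, which is not a perfect square in Q (d = -435 is squarefree and ≠ 1), so x^2 - x + 109 is irreducible over Q. It is the minimal polynomial of α.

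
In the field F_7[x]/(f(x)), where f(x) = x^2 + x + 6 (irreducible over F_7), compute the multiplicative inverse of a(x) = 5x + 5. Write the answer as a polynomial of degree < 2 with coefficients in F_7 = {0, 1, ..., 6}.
a(x)^(-1) ≡ 3x (mod f(x))

Since f is irreducible over F_7, F_7[x]/(f) is a field and a(x) ≠ 0 has an inverse. Apply the extended Euclidean algorithm to f(x) and a(x) in F_7[x]: f(x) = (3x)·a(x) + (6). The last nonzero remainder is the constant 6 = gcd(f, a) in F_7. Back-substituting through the division chain expresses 6 = s(x)·a(x) + t(x)·f(x) with s(x) ≡ 4x (mod f), so (4x)·a(x) ≡ 6 (mod f). Multiplying by 6^(-1) ≡ 6 in F_7 gives a(x)^(-1) ≡ 6·(4x) ≡ 3x (mod f). Check: (5x + 5)·(3x) = x^2 + x ≡ 1 (mod x^2 + x + 6).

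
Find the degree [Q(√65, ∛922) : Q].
[Q(√65, ∛922) : Q] = 6

Let L = Q(√65, ∛922). Since Q(√65) ⊂ L and [Q(√65):Q] = 2, the tower law gives 2 | [L:Q]. Likewise Q(∛922) ⊂ L with [Q(∛922):Q] = 3 (because 922 is not a perfect cube), so 3 | [L:Q]. As gcd(2,3) = 1, [L:Q] is divisible by 6. Conversely L is generated over Q by √65 and ∛922, so [L:Q] ≤ 2·3 = 6. Therefore [Q(√65, ∛922) : Q] = 6.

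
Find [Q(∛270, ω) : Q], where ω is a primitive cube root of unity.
[Q(∛270, ω) : Q] = 6

[Q(∛270):Q] = 3 (min poly x^3 - 270, irreducible since 270 is not a perfect cube). [Q(ω):Q] = 2 (min poly x^2 + x + 1). Since Q(∛270) ⊂ R and ω ∉ R, we have ω ∉ Q(∛270), so x^2 + x + 1 remains irreducible over Q(∛270) and [Q(∛270, ω) : Q(∛270)] = 2. By the tower law, [Q(∛270, ω) : Q] = 3 · 2 = 6. (In fact Q(∛270, ω) is the splitting field of x^3 - 270 over Q.)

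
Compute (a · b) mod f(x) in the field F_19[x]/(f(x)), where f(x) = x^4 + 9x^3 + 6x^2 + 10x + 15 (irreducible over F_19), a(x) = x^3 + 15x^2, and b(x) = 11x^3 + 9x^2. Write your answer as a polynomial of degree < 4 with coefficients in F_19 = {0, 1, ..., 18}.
a · b ≡ 11x^3 + 4x^2 + 14x + 8 (mod f(x))

Multiply in F_19[x]: a(x)·b(x) = (x^3 + 15x^2)·(11x^3 + 9x^2) = 11x^6 + 3x^5 + 2x^4. This has degree ≥ 4, so divide by f(x) over F_19: 11x^6 + 3x^5 + 2x^4 = (11x^2 + 18x + 2)·(x^4 + 9x^3 + 6x^2 + 10x + 15) + (11x^3 + 4x^2 + 14x + 8). Hence a·b ≡ 11x^3 + 4x^2 + 14x + 8 (mod f). (F_19[x]/(f) is a field with 19^4 = 130321 elements since f is irreducible of degree 4.)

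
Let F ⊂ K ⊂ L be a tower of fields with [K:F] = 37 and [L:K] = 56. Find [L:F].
[L:F] = 2072

The tower law says that for any tower of field extensions F ⊂ K ⊂ L with finite degrees, [L:F] = [L:K] · [K:F]. Here this gives [L:F] = 56 · 37 = 2072.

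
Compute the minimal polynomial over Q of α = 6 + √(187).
m_α(x) = x^2 - 12x - 151

From α - 6 = √(187), squaring gives (α - 6)^2 = 187, i.e. α^2 - 12α + 36 = 187, so α^2 - 12α - 151 = 0. The discriminant of x^2 - 12x - 151 is (-12)^2 - 4·(-151) = 144 + 604 = 748, and 4·(187) is not a perfect square in Q since 187 is squarefree and ≠ 1. Hence x^2 - 12x - 151 is irreducible over Q and is the minimal polynomial of α.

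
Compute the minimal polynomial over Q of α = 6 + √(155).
m_α(x) = x^2 - 12x - 119

From α - 6 = √(155), squaring gives (α - 6)^2 = 155, i.e. α^2 - 12α + 36 = 155, so α^2 - 12α - 119 = 0. The discriminant of x^2 - 12x - 119 is (-12)^2 - 4·(-119) = 144 + 476 = 620, and 4·(155) is not a perfect square in Q since 155 is squarefree and ≠ 1. Hence x^2 - 12x - 119 is irreducible over Q and is the minimal polynomial of α.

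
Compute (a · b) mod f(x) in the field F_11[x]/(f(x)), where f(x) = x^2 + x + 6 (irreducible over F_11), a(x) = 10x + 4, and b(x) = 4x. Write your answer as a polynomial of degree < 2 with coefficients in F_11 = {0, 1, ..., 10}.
a · b ≡ 9x + 2 (mod f(x))

Multiply in F_11[x]: a(x)·b(x) = (10x + 4)·(4x) = 7x^2 + 5x. This has degree ≥ 2, so divide by f(x) over F_11: 7x^2 + 5x = (7)·(x^2 + x + 6) + (9x + 2). Hence a·b ≡ 9x + 2 (mod f). (F_11[x]/(f) is a field with 11^2 = 121 elements since f is irreducible of degree 2.)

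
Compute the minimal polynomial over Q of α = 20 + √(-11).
m_α(x) = x^2 - 40x + 411

From α - 20 = √(-11), squaring gives (α - 20)^2 = -11, i.e. α^2 - 40α + 400 = -11, so α^2 - 40α + 411 = 0. The discriminant of x^2 - 40x + 411 is (-40)^2 - 4·(411) = 1600 - 1644 = -44, and 4·(-11) is not a perfect square in Q since -11 is squarefree and ≠ 1. Hence x^2 - 40x + 411 is irreducible over Q and is the minimal polynomial of α.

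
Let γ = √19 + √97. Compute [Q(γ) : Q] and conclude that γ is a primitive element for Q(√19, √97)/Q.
[Q(γ) : Q] = 4 (equivalently, Q(γ) = Q(√19, √97))

Obviously Q(γ) ⊆ Q(√19, √97), and [Q(√19, √97):Q] = 4 (since 19, 97 are distinct squarefree integers > 1 with 1843 not a perfect square). To show equality we compute the minimal polynomial of γ. From γ = √19 + √97: γ^2 = 19 + 2√(1843) + 97 = 116 + 2√(1843), so γ^2 - 116 = 2√(1843); squaring, (γ^2 - 116)^2 = 4·1843, i.e. γ^4 - 232γ^2 + 13456 - 7372 = 0, i.e. γ^4 - 232γ^2 + 6084 = 0. So γ is a root of x^4 - 232x^2 + 6084. This polynomial is irreducible over Q: it has no rational root (each ±√19 ± √97 is irrational), and any factorization into two quadratics over Q would force √(1843) ∈ Q (pairing opposite roots) or √19, √97 ∈ Q (other pairings), all impossible. Hence [Q(γ):Q] = 4 = [Q(√19, √97):Q], so Q(γ) = Q(√19, √97).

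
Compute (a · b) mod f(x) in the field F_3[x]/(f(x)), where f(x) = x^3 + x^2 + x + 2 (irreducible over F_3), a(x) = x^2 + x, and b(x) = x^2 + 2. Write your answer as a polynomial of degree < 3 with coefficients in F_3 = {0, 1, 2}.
a · b ≡ x^2 (mod f(x))

Multiply in F_3[x]: a(x)·b(x) = (x^2 + x)·(x^2 + 2) = x^4 + x^3 + 2x^2 + 2x. This has degree ≥ 3, so divide by f(x) over F_3: x^4 + x^3 + 2x^2 + 2x = (x)·(x^3 + x^2 + x + 2) + (x^2). Hence a·b ≡ x^2 (mod f). (F_3[x]/(f) is a field with 3^3 = 27 elements since f is irreducible of degree 3.)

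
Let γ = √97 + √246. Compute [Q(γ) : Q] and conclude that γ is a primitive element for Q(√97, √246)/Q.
[Q(γ) : Q] = 4 (equivalently, Q(γ) = Q(√97, √246))

Obviously Q(γ) ⊆ Q(√97, √246), and [Q(√97, √246):Q] = 4 (since 97, 246 are distinct squarefree integers > 1 with 23862 not a perfect square). To show equality we compute the minimal polynomial of γ. From γ = √97 + √246: γ^2 = 97 + 2√(23862) + 246 = 343 + 2√(23862), so γ^2 - 343 = 2√(23862); squaring, (γ^2 - 343)^2 = 4·23862, i.e. γ^4 - 686γ^2 + 117649 - 95448 = 0, i.e. γ^4 - 686γ^2 + 22201 = 0. So γ is a root of x^4 - 686x^2 + 22201. This polynomial is irreducible over Q: it has no rational root (each ±√97 ± √246 is irrational), and any factorization into two quadratics over Q would force √(23862) ∈ Q (pairing opposite roots) or √97, √246 ∈ Q (other pairings), all impossible. Hence [Q(γ):Q] = 4 = [Q(√97, √246):Q], so Q(γ) = Q(√97, √246).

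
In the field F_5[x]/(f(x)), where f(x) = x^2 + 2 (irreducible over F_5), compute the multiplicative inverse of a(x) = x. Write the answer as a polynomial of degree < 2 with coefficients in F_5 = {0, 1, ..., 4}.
a(x)^(-1) ≡ 2x (mod f(x))

Since f is irreducible over F_5, F_5[x]/(f) is a field and a(x) ≠ 0 has an inverse. Apply the extended Euclidean algorithm to f(x) and a(x) in F_5[x]: f(x) = (x)·a(x) + (2). The last nonzero remainder is the constant 2 = gcd(f, a) in F_5. Back-substituting through the division chain expresses 2 = s(x)·a(x) + t(x)·f(x) with s(x) ≡ 4x (mod f), so (4x)·a(x) ≡ 2 (mod f). Multiplying by 2^(-1) ≡ 3 in F_5 gives a(x)^(-1) ≡ 3·(4x) ≡ 2x (mod f). Check: (x)·(2x) = 2x^2 ≡ 1 (mod x^2 + 2).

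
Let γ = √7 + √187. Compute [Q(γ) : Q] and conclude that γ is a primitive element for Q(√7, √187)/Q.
[Q(γ) : Q] = 4 (equivalently, Q(γ) = Q(√7, √187))

Obviously Q(γ) ⊆ Q(√7, √187), and [Q(√7, √187):Q] = 4 (since 7, 187 are distinct squarefree integers > 1 with 1309 not a perfect square). To show equality we compute the minimal polynomial of γ. From γ = √7 + √187: γ^2 = 7 + 2√(1309) + 187 = 194 + 2√(1309), so γ^2 - 194 = 2√(1309); squaring, (γ^2 - 194)^2 = 4·1309, i.e. γ^4 - 388γ^2 + 37636 - 5236 = 0, i.e. γ^4 - 388γ^2 + 32400 = 0. So γ is a root of x^4 - 388x^2 + 32400. This polynomial is irreducible over Q: it has no rational root (each ±√7 ± √187 is irrational), and any factorization into two quadratics over Q would force √(1309) ∈ Q (pairing opposite roots) or √7, √187 ∈ Q (other pairings), all impossible. Hence [Q(γ):Q] = 4 = [Q(√7, √187):Q], so Q(γ) = Q(√7, √187).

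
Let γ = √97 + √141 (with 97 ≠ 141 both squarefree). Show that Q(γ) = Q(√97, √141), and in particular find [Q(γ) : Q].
[Q(γ) : Q] = 4 (equivalently, Q(γ) = Q(√97, √141))

Obviously Q(γ) ⊆ Q(√97, √141), and [Q(√97, √141):Q] = 4 (since 97, 141 are distinct squarefree integers > 1 with 13677 not a perfect square). To show equality we compute the minimal polynomial of γ. From γ = √97 + √141: γ^2 = 97 + 2√(13677) + 141 = 238 + 2√(13677), so γ^2 - 238 = 2√(13677); squaring, (γ^2 - 238)^2 = 4·13677, i.e. γ^4 - 476γ^2 + 56644 - 54708 = 0, i.e. γ^4 - 476γ^2 + 1936 = 0. So γ is a root of x^4 - 476x^2 + 1936. This polynomial is irreducible over Q: it has no rational root (each ±√97 ± √141 is irrational), and any factorization into two quadratics over Q would force √(13677) ∈ Q (pairing opposite roots) or √97, √141 ∈ Q (other pairings), all impossible. Hence [Q(γ):Q] = 4 = [Q(√97, √141):Q], so Q(γ) = Q(√97, √141).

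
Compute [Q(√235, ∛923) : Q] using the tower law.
[Q(√235, ∛923) : Q] = 6

Let L = Q(√235, ∛923). Since Q(√235) ⊂ L and [Q(√235):Q] = 2, the tower law gives 2 | [L:Q]. Likewise Q(∛923) ⊂ L with [Q(∛923):Q] = 3 (because 923 is not a perfect cube), so 3 | [L:Q]. As gcd(2,3) = 1, [L:Q] is divisible by 6. Conversely L is generated over Q by √235 and ∛923, so [L:Q] ≤ 2·3 = 6. Therefore [Q(√235, ∛923) : Q] = 6.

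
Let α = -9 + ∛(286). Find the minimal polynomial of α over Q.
m_α(x) = x^3 + 27x^2 + 243x + 443

Set β = α + 9 = ∛(286), so β^3 = 286. Then (α + 9)^3 - 286 = 0, i.e. α is a root of g(x) = (x + 9)^3 - 286 = x^3 + 27x^2 + 243x + 443. Since g(x) = h(x + 9) where h(x) = x^3 - 286, and h is irreducible over Q (because 286 is not a perfect cube, so h has no rational root, and a monic cubic with no rational root is irreducible), g is also irreducible (irreducibility is preserved under the substitution x → x + 9). Hence m_α(x) = x^3 + 27x^2 + 243x + 443.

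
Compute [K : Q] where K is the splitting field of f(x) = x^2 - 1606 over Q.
[K : Q] = 2

f(x) = x^2 - 1606 factors as (x - √1606)(x + √1606). The splitting field is K = Q(√1606). Since 1606 is squarefree and > 1, it is not a perfect square, so x^2 - 1606 is irreducible over Q and [Q(√1606) : Q] = 2. Hence [K : Q] = 2.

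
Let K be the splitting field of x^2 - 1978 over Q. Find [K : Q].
[K : Q] = 2

f(x) = x^2 - 1978 factors as (x - √1978)(x + √1978). The splitting field is K = Q(√1978). Since 1978 is squarefree and > 1, it is not a perfect square, so x^2 - 1978 is irreducible over Q and [Q(√1978) : Q] = 2. Hence [K : Q] = 2.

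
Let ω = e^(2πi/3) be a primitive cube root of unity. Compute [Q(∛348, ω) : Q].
[Q(∛348, ω) : Q] = 6

[Q(∛348):Q] = 3 (min poly x^3 - 348, irreducible since 348 is not a perfect cube). [Q(ω):Q] = 2 (min poly x^2 + x + 1). Since Q(∛348) ⊂ R and ω ∉ R, we have ω ∉ Q(∛348), so x^2 + x + 1 remains irreducible over Q(∛348) and [Q(∛348, ω) : Q(∛348)] = 2. By the tower law, [Q(∛348, ω) : Q] = 3 · 2 = 6. (In fact Q(∛348, ω) is the splitting field of x^3 - 348 over Q.)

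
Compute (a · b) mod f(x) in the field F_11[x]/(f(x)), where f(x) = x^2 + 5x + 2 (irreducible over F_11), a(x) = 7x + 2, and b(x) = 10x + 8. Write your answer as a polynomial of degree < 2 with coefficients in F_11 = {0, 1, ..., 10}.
a · b ≡ x + 8 (mod f(x))

Multiply in F_11[x]: a(x)·b(x) = (7x + 2)·(10x + 8) = 4x^2 + 10x + 5. This has degree ≥ 2, so divide by f(x) over F_11: 4x^2 + 10x + 5 = (4)·(x^2 + 5x + 2) + (x + 8). Hence a·b ≡ x + 8 (mod f). (F_11[x]/(f) is a field with 11^2 = 121 elements since f is irreducible of degree 2.)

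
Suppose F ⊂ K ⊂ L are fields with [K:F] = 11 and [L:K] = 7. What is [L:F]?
[L:F] = 77

The tower law says that for any tower of field extensions F ⊂ K ⊂ L with finite degrees, [L:F] = [L:K] · [K:F]. Here this gives [L:F] = 7 · 11 = 77.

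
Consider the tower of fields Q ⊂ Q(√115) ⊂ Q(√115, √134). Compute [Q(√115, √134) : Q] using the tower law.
[Q(√115, √134) : Q] = 4

[Q(√115):Q] = 2 (min poly x^2 - 115, irreducible since 115 is squarefree > 1). For the top step, suppose √134 ∈ Q(√115), say √134 = c + d√115 with c, d ∈ Q. Squaring: 134 = c^2 + 115d^2 + 2cd√115. Since √115 ∉ Q this forces 2cd = 0. If d = 0 then √134 = c ∈ Q, contradicting 134 squarefree > 1. If c = 0 then 134 = 115d^2, so 115·134 = (115d)^2 is a perfect square in Q — but 115·134 = 15410 is not a perfect square (since 115 and 134 are distinct squarefree integers). Contradiction. Hence √134 ∉ Q(√115), so x^2 - 134 stays irreducible over Q(√115) and [Q(√115, √134) : Q(√115)] = 2. By the tower law, [Q(√115, √134) : Q] = 2 · 2 = 4.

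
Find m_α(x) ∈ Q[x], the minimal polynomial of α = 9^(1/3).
m_α(x) = x^3 - 9

α satisfies α^3 = 9, so x^3 - 9 annihilates α. By the rational root test, a rational root p/q (in lowest terms) of x^3 - 9 would satisfy p^3 = 9 q^3, forcing q = 1 and p^3 = 9; but 9 is not a perfect cube, contradiction. A monic cubic over Q with no rational root is irreducible (any nontrivial factorization would include a linear factor). Hence x^3 - 9 is the minimal polynomial of α, and in particular [Q(α):Q] = 3.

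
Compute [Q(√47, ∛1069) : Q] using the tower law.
[Q(√47, ∛1069) : Q] = 6

Let L = Q(√47, ∛1069). Since Q(√47) ⊂ L and [Q(√47):Q] = 2, the tower law gives 2 | [L:Q]. Likewise Q(∛1069) ⊂ L with [Q(∛1069):Q] = 3 (because 1069 is not a perfect cube), so 3 | [L:Q]. As gcd(2,3) = 1, [L:Q] is divisible by 6. Conversely L is generated over Q by √47 and ∛1069, so [L:Q] ≤ 2·3 = 6. Therefore [Q(√47, ∛1069) : Q] = 6.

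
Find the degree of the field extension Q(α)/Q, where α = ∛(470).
[Q(α):Q] = 3

The minimal polynomial of α is x^3 - 470, irreducible over Q since 470 is not a perfect cube (so x^3 - 470 has no rational root). Hence [Q(α):Q] = deg(m_α) = 3.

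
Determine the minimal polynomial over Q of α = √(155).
m_α(x) = x^2 - 155

α satisfies α^2 - 155 = 0, so x^2 - 155 annihilates α. Since d = 155 is squarefree and ≠ 1, it is not a perfect square in Q, so x^2 - 155 has no rational root and is therefore irreducible over Q (a degree-2 polynomial over a field is irreducible iff it has no root). Hence m_α(x) = x^2 - 155.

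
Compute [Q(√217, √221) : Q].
[Q(√217, √221) : Q] = 4

[Q(√217):Q] = 2 (min poly x^2 - 217, irreducible since 217 is squarefree > 1). For the top step, suppose √221 ∈ Q(√217), say √221 = c + d√217 with c, d ∈ Q. Squaring: 221 = c^2 + 217d^2 + 2cd√217. Since √217 ∉ Q this forces 2cd = 0. If d = 0 then √221 = c ∈ Q, contradicting 221 squarefree > 1. If c = 0 then 221 = 217d^2, so 217·221 = (217d)^2 is a perfect square in Q — but 217·221 = 47957 is not a perfect square (since 217 and 221 are distinct squarefree integers). Contradiction. Hence √221 ∉ Q(√217), so x^2 - 221 stays irreducible over Q(√217) and [Q(√217, √221) : Q(√217)] = 2. By the tower law, [Q(√217, √221) : Q] = 2 · 2 = 4.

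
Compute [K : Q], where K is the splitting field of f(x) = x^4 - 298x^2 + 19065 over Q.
[K : Q] = 4

Solving the quadratic in x^2: x^2 = (298 ± √(298^2 - 4·19065))/2 = (298 ± √12544)/2 = (298 ± 112)/2, giving x^2 = 205 or x^2 = 93. So f(x) = (x^2 - 205)(x^2 - 93) and the roots of f are ±√205, ±√93. Hence the splitting field is K = Q(√205, √93). Since 205 and 93 are distinct squarefree integers > 1, their product 19065 is not a perfect square, so √93 ∉ Q(√205). By the tower law [K:Q] = [Q(√205,√93):Q(√205)] · [Q(√205):Q] = 2 · 2 = 4.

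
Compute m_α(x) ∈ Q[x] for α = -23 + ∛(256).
m_α(x) = x^3 + 69x^2 + 1587x + 11911

Set β = α + 23 = ∛(256), so β^3 = 256. Then (α + 23)^3 - 256 = 0, i.e. α is a root of g(x) = (x + 23)^3 - 256 = x^3 + 69x^2 + 1587x + 11911. Since g(x) = h(x + 23) where h(x) = x^3 - 256, and h is irreducible over Q (because 256 is not a perfect cube, so h has no rational root, and a monic cubic with no rational root is irreducible), g is also irreducible (irreducibility is preserved under the substitution x → x + 23). Hence m_α(x) = x^3 + 69x^2 + 1587x + 11911.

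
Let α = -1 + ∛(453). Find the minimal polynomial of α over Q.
m_α(x) = x^3 + 3x^2 + 3x - 452

Set β = α + 1 = ∛(453), so β^3 = 453. Then (α + 1)^3 - 453 = 0, i.e. α is a root of g(x) = (x + 1)^3 - 453 = x^3 + 3x^2 + 3x - 452. Since g(x) = h(x + 1) where h(x) = x^3 - 453, and h is irreducible over Q (because 453 is not a perfect cube, so h has no rational root, and a monic cubic with no rational root is irreducible), g is also irreducible (irreducibility is preserved under the substitution x → x + 1). Hence m_α(x) = x^3 + 3x^2 + 3x - 452.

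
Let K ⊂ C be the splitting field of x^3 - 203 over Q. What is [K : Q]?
[K : Q] = 6

The roots of x^3 - 203 are ∛203, ω∛203, ω^2∛203 where ω = e^(2πi/3) is a primitive cube root of unity, so K = Q(∛203, ω). Now [Q(∛203):Q] = 3 (since 203 is not a perfect cube, x^3 - 203 is irreducible) and [Q(ω):Q] = 2. Both 2 and 3 divide [K:Q], and [K:Q] ≤ 3·2 = 6, so [K:Q] = 6. (Equivalently: Q(∛203) ⊂ R but ω ∉ R, so [K : Q(∛203)] = 2.)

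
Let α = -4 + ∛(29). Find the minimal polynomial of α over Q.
m_α(x) = x^3 + 12x^2 + 48x + 35

Set β = α + 4 = ∛(29), so β^3 = 29. Then (α + 4)^3 - 29 = 0, i.e. α is a root of g(x) = (x + 4)^3 - 29 = x^3 + 12x^2 + 48x + 35. Since g(x) = h(x + 4) where h(x) = x^3 - 29, and h is irreducible over Q (because 29 is not a perfect cube, so h has no rational root, and a monic cubic with no rational root is irreducible), g is also irreducible (irreducibility is preserved under the substitution x → x + 4). Hence m_α(x) = x^3 + 12x^2 + 48x + 35.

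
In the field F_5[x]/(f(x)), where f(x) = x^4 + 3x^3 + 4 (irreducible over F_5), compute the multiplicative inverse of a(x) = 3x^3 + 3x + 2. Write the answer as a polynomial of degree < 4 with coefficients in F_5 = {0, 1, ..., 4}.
a(x)^(-1) ≡ 2x^3 + x^2 + 4x + 4 (mod f(x))

Since f is irreducible over F_5, F_5[x]/(f) is a field and a(x) ≠ 0 has an inverse. Apply the extended Euclidean algorithm to f(x) and a(x) in F_5[x]: f(x) = (2x + 1)·a(x) + (4x^2 + 3x + 2);  a(x) = (2x + 1)·(4x^2 + 3x + 2) + (x);  (4x^2 + 3x + 2) = (4x + 3)·(x) + (2). The last nonzero remainder is the constant 2 = gcd(f, a) in F_5. Back-substituting through the division chain expresses 2 = s(x)·a(x) + t(x)·f(x) with s(x) ≡ 4x^3 + 2x^2 + 3x + 3 (mod f), so (4x^3 + 2x^2 + 3x + 3)·a(x) ≡ 2 (mod f). Multiplying by 2^(-1) ≡ 3 in F_5 gives a(x)^(-1) ≡ 3·(4x^3 + 2x^2 + 3x + 3) ≡ 2x^3 + x^2 + 4x + 4 (mod f). Check: (3x^3 + 3x + 2)·(2x^3 + x^2 + 4x + 4) = x^6 + 3x^5 + 3x^4 + 4x^3 + 4x^2 + 3 ≡ 1 (mod x^4 + 3x^3 + 4).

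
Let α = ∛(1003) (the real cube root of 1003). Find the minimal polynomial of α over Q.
m_α(x) = x^3 - 1003

α satisfies α^3 = 1003, so x^3 - 1003 annihilates α. By the rational root test, a rational root p/q (in lowest terms) of x^3 - 1003 would satisfy p^3 = 1003 q^3, forcing q = 1 and p^3 = 1003; but 1003 is not a perfect cube, contradiction. A monic cubic over Q with no rational root is irreducible (any nontrivial factorization would include a linear factor). Hence x^3 - 1003 is the minimal polynomial of α, and in particular [Q(α):Q] = 3.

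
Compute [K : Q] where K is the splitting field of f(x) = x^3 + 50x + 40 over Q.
[K : Q] = 6

By the rational root test, any rational root of the monic integer polynomial f(x) = x^3 + 50x + 40 must be an integer dividing the constant term 40, i.e. one of ±{1, 2, 4, 5, 8, 10, 20, 40}. Evaluating: f(1) = 91, f(-1) = -11, f(2) = 148, f(-2) = -68, f(4) = 304, f(-4) = -224, f(5) = 415, f(-5) = -335, f(8) = 952, f(-8) = -872, f(10) = 1540, f(-10) = -1460, f(20) = 9040, f(-20) = -8960, f(40) = 66040, f(-40) = -65960; none is 0, so f has no rational root and is therefore irreducible over Q (a cubic with no linear factor over a field is irreducible). For an irreducible cubic, the Galois group is A_3 or S_3 according as the discriminant disc(f) = -4a^3 - 27b^2 = -4·(50)^3 - 27·(40)^2 = -543200 is or is not a square in Q. Here disc(f) = -543200 is not a perfect square in Q, so the Galois group of f over Q is not contained in A_3 and must be all of S_3. The splitting field has degree |S_3| = 6 over Q, so [K : Q] = 6.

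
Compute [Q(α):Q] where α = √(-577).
[Q(α):Q] = 2

[Q(α):Q] equals the degree of the minimal polynomial of α. Here α^2 = -577 and x^2 + 577 is irreducible (d = -577 is squarefree, ≠ 1, hence not a square), so deg(m_α) = 2. Thus [Q(α):Q] = 2.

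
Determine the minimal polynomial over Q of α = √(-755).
m_α(x) = x^2 + 755

α satisfies α^2 + 755 = 0, so x^2 + 755 annihilates α. Since d = -755 is squarefree and ≠ 1, it is not a perfect square in Q, so x^2 + 755 has no rational root and is therefore irreducible over Q (a degree-2 polynomial over a field is irreducible iff it has no root). Hence m_α(x) = x^2 + 755.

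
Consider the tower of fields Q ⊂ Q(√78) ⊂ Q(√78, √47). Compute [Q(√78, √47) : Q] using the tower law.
[Q(√78, √47) : Q] = 4

[Q(√78):Q] = 2 (min poly x^2 - 78, irreducible since 78 is squarefree > 1). For the top step, suppose √47 ∈ Q(√78), say √47 = c + d√78 with c, d ∈ Q. Squaring: 47 = c^2 + 78d^2 + 2cd√78. Since √78 ∉ Q this forces 2cd = 0. If d = 0 then √47 = c ∈ Q, contradicting 47 squarefree > 1. If c = 0 then 47 = 78d^2, so 78·47 = (78d)^2 is a perfect square in Q — but 78·47 = 3666 is not a perfect square (since 78 and 47 are distinct squarefree integers). Contradiction. Hence √47 ∉ Q(√78), so x^2 - 47 stays irreducible over Q(√78) and [Q(√78, √47) : Q(√78)] = 2. By the tower law, [Q(√78, √47) : Q] = 2 · 2 = 4.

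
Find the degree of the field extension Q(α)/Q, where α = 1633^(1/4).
[Q(α):Q] = 4

α is a root of x^4 - 1633. By Eisenstein's criterion at the prime p = 23 (which divides the constant term 1633 but p^2 = 529 does not, since 1633 is squarefree), x^4 - 1633 is irreducible over Q. Hence [Q(α):Q] = 4.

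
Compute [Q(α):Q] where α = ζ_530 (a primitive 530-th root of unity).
[Q(α):Q] = 208

The minimal polynomial of ζ_530 over Q is the 530-th cyclotomic polynomial Φ_530(x), which is irreducible over Q and has degree φ(530) = 208. Hence [Q(α):Q] = φ(530) = 208.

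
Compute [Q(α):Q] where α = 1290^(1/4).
[Q(α):Q] = 4

α is a root of x^4 - 1290. By Eisenstein's criterion at the prime p = 2 (which divides the constant term 1290 but p^2 = 4 does not, since 1290 is squarefree), x^4 - 1290 is irreducible over Q. Hence [Q(α):Q] = 4.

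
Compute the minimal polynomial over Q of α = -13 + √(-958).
m_α(x) = x^2 + 26x + 1127

From α + 13 = √(-958), squaring gives (α + 13)^2 = -958, i.e. α^2 + 26α + 169 = -958, so α^2 + 26α + 1127 = 0. The discriminant of x^2 + 26x + 1127 is (26)^2 - 4·(1127) = 676 - 4508 = -3832, and 4·(-958) is not a perfect square in Q since -958 is squarefree and ≠ 1. Hence x^2 + 26x + 1127 is irreducible over Q and is the minimal polynomial of α.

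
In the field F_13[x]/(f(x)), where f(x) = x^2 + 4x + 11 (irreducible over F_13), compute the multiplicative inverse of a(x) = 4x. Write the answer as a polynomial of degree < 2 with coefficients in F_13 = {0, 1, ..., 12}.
a(x)^(-1) ≡ 5x + 7 (mod f(x))

Since f is irreducible over F_13, F_13[x]/(f) is a field and a(x) ≠ 0 has an inverse. Apply the extended Euclidean algorithm to f(x) and a(x) in F_13[x]: f(x) = (10x + 1)·a(x) + (11). The last nonzero remainder is the constant 11 = gcd(f, a) in F_13. Back-substituting through the division chain expresses 11 = s(x)·a(x) + t(x)·f(x) with s(x) ≡ 3x + 12 (mod f), so (3x + 12)·a(x) ≡ 11 (mod f). Multiplying by 11^(-1) ≡ 6 in F_13 gives a(x)^(-1) ≡ 6·(3x + 12) ≡ 5x + 7 (mod f). Check: (4x)·(5x + 7) = 7x^2 + 2x ≡ 1 (mod x^2 + 4x + 11).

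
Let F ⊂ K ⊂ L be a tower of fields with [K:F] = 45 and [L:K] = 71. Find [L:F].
[L:F] = 3195

The tower law says that for any tower of field extensions F ⊂ K ⊂ L with finite degrees, [L:F] = [L:K] · [K:F]. Here this gives [L:F] = 71 · 45 = 3195.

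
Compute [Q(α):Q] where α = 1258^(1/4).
[Q(α):Q] = 4

α is a root of x^4 - 1258. By Eisenstein's criterion at the prime p = 2 (which divides the constant term 1258 but p^2 = 4 does not, since 1258 is squarefree), x^4 - 1258 is irreducible over Q. Hence [Q(α):Q] = 4.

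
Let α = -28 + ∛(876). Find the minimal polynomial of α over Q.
m_α(x) = x^3 + 84x^2 + 2352x + 21076

Set β = α + 28 = ∛(876), so β^3 = 876. Then (α + 28)^3 - 876 = 0, i.e. α is a root of g(x) = (x + 28)^3 - 876 = x^3 + 84x^2 + 2352x + 21076. Since g(x) = h(x + 28) where h(x) = x^3 - 876, and h is irreducible over Q (because 876 is not a perfect cube, so h has no rational root, and a monic cubic with no rational root is irreducible), g is also irreducible (irreducibility is preserved under the substitution x → x + 28). Hence m_α(x) = x^3 + 84x^2 + 2352x + 21076.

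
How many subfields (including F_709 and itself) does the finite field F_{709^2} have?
F_{709^2} has 2 subfields

The subfields of F_{p^n} are exactly the fields F_{p^d} for d | n (each is the fixed field of the unique index-d subgroup of Gal(F_{p^n}/F_p) ≅ Z/nZ). The divisors of n = 2 are {1, 2}, giving 2 subfields: F_{709^1}, F_{709^2}.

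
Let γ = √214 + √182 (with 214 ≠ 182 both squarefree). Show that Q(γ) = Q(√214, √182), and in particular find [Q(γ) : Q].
[Q(γ) : Q] = 4 (equivalently, Q(γ) = Q(√214, √182))

Obviously Q(γ) ⊆ Q(√214, √182), and [Q(√214, √182):Q] = 4 (since 214, 182 are distinct squarefree integers > 1 with 38948 not a perfect square). To show equality we compute the minimal polynomial of γ. From γ = √214 + √182: γ^2 = 214 + 2√(38948) + 182 = 396 + 2√(38948), so γ^2 - 396 = 2√(38948); squaring, (γ^2 - 396)^2 = 4·38948, i.e. γ^4 - 792γ^2 + 156816 - 155792 = 0, i.e. γ^4 - 792γ^2 + 1024 = 0. So γ is a root of x^4 - 792x^2 + 1024. This polynomial is irreducible over Q: it has no rational root (each ±√214 ± √182 is irrational), and any factorization into two quadratics over Q would force √(38948) ∈ Q (pairing opposite roots) or √214, √182 ∈ Q (other pairings), all impossible. Hence [Q(γ):Q] = 4 = [Q(√214, √182):Q], so Q(γ) = Q(√214, √182).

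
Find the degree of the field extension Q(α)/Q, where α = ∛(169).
[Q(α):Q] = 3

The minimal polynomial of α is x^3 - 169, irreducible over Q since 169 is not a perfect cube (so x^3 - 169 has no rational root). Hence [Q(α):Q] = deg(m_α) = 3.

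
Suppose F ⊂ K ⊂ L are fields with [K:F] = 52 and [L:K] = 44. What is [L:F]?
[L:F] = 2288

The tower law says that for any tower of field extensions F ⊂ K ⊂ L with finite degrees, [L:F] = [L:K] · [K:F]. Here this gives [L:F] = 44 · 52 = 2288.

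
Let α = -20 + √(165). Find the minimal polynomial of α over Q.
m_α(x) = x^2 + 40x + 235

From α + 20 = √(165), squaring gives (α + 20)^2 = 165, i.e. α^2 + 40α + 400 = 165, so α^2 + 40α + 235 = 0. The discriminant of x^2 + 40x + 235 is (40)^2 - 4·(235) = 1600 - 940 = 660, and 4·(165) is not a perfect square in Q since 165 is squarefree and ≠ 1. Hence x^2 + 40x + 235 is irreducible over Q and is the minimal polynomial of α.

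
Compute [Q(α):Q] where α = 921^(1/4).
[Q(α):Q] = 4

α is a root of x^4 - 921. By Eisenstein's criterion at the prime p = 3 (which divides the constant term 921 but p^2 = 9 does not, since 921 is squarefree), x^4 - 921 is irreducible over Q. Hence [Q(α):Q] = 4.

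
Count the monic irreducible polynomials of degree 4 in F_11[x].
There are 3630 monic irreducible polynomials of degree 4 over F_11

Each element of F_{11^4} that lies in no proper subfield is a root of exactly one monic irreducible of degree 4 over F_11, and each such polynomial has 4 distinct roots in F_{11^4}. By Möbius inversion the count is N_11(4) = (1/4) Σ_{d|4} μ(4/d) · 11^d = (1/4)(μ(4)·11^1 + μ(2)·11^2 + μ(1)·11^4) = 14520/4 = 3630.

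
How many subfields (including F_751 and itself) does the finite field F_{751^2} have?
F_{751^2} has 2 subfields

The subfields of F_{p^n} are exactly the fields F_{p^d} for d | n (each is the fixed field of the unique index-d subgroup of Gal(F_{p^n}/F_p) ≅ Z/nZ). The divisors of n = 2 are {1, 2}, giving 2 subfields: F_{751^1}, F_{751^2}.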